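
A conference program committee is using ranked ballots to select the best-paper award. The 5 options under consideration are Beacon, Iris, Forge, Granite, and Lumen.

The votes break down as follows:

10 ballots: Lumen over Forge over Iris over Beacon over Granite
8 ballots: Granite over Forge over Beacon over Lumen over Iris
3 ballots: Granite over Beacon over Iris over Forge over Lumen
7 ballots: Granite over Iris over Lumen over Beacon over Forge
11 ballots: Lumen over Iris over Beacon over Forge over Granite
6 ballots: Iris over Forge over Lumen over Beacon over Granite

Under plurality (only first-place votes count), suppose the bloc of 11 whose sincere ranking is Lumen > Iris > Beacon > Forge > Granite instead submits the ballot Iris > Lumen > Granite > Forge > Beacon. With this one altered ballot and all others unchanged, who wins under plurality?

First-place totals with the altered ballot: Beacon 0, Iris 17, Forge 0, Granite 18, Lumen 10.
The switch changes the winner from Lumen to Granite.

Granite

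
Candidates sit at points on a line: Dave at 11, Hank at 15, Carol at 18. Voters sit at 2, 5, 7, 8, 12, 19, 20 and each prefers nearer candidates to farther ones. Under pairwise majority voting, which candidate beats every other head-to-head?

Dave

With single-peaked preferences on a line, the Condorcet winner is the candidate closest to the median voter.
The median voter (position 8) is closest to Dave at 11.
Check: Dave vs Hank — voters closer to Dave: 5 of 7.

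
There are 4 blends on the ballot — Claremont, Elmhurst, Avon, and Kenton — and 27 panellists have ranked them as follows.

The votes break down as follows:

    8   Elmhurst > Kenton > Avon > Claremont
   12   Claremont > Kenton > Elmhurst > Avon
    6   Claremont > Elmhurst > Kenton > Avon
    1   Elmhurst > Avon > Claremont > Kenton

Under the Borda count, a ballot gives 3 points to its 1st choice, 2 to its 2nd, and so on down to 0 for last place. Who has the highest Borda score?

Claremont

Borda scores:
  Claremont: 8·0 + 12·3 + 6·3 + 1 = 55
  Elmhurst: 8·3 + 12·1 + 6·2 + 3 = 51
  Avon: 8·1 + 12·0 + 6·0 + 2 = 10
  Kenton: 8·2 + 12·2 + 6·1 + 0 = 46
Claremont has the highest total.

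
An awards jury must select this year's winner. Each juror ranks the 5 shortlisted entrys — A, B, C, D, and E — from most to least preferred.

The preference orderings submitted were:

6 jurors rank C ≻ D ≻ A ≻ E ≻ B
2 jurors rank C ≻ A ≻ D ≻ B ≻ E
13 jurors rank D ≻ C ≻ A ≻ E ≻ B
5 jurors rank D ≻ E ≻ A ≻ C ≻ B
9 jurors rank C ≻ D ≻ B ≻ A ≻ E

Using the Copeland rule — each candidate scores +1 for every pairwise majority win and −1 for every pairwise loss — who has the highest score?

D

Pairwise results:
  A vs B: A wins 26–9.
  A vs C: C wins 30–5.
  A vs D: D wins 33–2.
  A vs E: A wins 30–5.
  B vs C: C wins 35–0.
  B vs D: D wins 35–0.
  B vs E: E wins 24–11.
  C vs D: D wins 18–17.
  C vs E: C wins 30–5.
  D vs E: D wins 35–0.
Copeland scores (wins − losses):
  A: 2 − 2 = 0
  B: 0 − 4 = -4
  C: 3 − 1 = 2
  D: 4 − 0 = 4
  E: 1 − 3 = -2
D has the best Copeland score.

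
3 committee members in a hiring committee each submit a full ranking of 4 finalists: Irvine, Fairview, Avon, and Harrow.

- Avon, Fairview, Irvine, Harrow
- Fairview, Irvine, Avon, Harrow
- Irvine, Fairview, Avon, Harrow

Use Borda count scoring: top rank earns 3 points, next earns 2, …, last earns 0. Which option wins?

Borda scores:
  Irvine: 1 + 2 + 3 = 6
  Fairview: 2 + 3 + 2 = 7
  Avon: 3 + 1 + 1 = 5
  Harrow: 0 + 0 + 0 = 0
Fairview has the highest total.

Fairview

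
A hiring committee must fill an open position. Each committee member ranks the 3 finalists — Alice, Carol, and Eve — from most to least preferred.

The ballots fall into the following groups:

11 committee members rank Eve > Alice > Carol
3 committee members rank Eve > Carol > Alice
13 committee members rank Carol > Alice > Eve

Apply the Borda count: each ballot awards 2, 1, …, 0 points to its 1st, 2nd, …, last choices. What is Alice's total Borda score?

24

Borda scores:
  Alice: 11·1 + 3·0 + 13·1 = 24
  Carol: 11·0 + 3·1 + 13·2 = 29
  Eve: 11·2 + 3·2 + 13·0 = 28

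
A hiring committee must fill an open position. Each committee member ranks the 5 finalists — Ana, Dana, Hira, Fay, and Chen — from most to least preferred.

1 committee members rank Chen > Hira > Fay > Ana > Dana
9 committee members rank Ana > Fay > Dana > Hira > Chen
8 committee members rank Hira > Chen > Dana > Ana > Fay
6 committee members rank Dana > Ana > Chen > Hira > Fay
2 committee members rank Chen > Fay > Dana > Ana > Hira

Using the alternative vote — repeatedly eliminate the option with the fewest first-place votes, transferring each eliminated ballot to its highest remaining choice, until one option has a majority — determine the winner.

Ana

Round 1: Ana 9, Hira 8, Dana 6, Chen 3, Fay 0. Fay has the fewest and is eliminated.
Round 2: Ana 9, Hira 8, Dana 6, Chen 3. Chen has the fewest and is eliminated.
Round 3: Ana 9, Hira 9, Dana 8. Dana has the fewest and is eliminated.
Round 4: Ana 17, Hira 9. Ana has a majority.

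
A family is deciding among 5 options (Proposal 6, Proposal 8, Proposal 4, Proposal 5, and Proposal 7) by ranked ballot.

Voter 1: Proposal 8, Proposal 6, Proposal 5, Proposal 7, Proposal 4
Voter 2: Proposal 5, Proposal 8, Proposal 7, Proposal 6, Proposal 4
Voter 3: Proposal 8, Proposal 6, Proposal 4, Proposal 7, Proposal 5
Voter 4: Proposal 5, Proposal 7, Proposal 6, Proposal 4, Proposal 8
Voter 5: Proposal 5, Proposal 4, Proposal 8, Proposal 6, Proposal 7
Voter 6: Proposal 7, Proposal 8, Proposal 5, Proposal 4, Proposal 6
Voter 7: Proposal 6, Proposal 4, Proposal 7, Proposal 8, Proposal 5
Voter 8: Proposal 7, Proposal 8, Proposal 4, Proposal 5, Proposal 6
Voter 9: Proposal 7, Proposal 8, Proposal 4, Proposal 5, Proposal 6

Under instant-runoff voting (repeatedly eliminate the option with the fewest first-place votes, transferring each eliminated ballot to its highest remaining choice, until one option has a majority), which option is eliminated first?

Round 1: Proposal 5 3, Proposal 7 3, Proposal 8 2, Proposal 6 1, Proposal 4 0. Proposal 4 has the fewest and is eliminated.
Round 2: Proposal 5 3, Proposal 7 3, Proposal 8 2, Proposal 6 1. Proposal 6 has the fewest and is eliminated.
Round 3: Proposal 7 4, Proposal 5 3, Proposal 8 2. Proposal 8 has the fewest and is eliminated.
Round 4: Proposal 7 5, Proposal 5 4. Proposal 7 has a majority.

Proposal 4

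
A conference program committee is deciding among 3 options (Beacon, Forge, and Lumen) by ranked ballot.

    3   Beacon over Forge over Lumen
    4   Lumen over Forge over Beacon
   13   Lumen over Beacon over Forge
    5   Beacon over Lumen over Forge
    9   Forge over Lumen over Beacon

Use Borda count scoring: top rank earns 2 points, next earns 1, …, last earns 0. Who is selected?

Borda scores:
  Beacon: 3·2 + 4·0 + 13·1 + 5·2 + 9·0 = 29
  Forge: 3·1 + 4·1 + 13·0 + 5·0 + 9·2 = 25
  Lumen: 3·0 + 4·2 + 13·2 + 5·1 + 9·1 = 48
Lumen has the highest total.

Lumen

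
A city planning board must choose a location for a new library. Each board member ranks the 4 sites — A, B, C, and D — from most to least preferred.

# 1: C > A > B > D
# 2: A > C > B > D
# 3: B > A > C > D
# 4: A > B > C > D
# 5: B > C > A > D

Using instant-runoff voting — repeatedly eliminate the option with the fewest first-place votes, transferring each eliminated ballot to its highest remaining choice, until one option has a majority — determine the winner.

A

Round 1: A 2, B 2, C 1, D 0. D has the fewest and is eliminated.
Round 2: A 2, B 2, C 1. C has the fewest and is eliminated.
Round 3: A 3, B 2. A has a majority.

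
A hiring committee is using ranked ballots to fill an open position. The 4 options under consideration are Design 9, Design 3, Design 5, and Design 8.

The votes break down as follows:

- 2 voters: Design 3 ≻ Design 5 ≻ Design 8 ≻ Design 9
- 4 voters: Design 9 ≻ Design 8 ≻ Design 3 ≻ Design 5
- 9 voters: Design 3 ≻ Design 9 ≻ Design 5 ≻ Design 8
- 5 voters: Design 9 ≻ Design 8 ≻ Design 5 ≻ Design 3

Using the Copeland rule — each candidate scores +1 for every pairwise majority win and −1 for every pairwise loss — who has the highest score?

Design 3

Pairwise results:
  Design 9 vs Design 3: Design 3 wins 11–9.
  Design 9 vs Design 5: Design 9 wins 18–2.
  Design 9 vs Design 8: Design 9 wins 18–2.
  Design 3 vs Design 5: Design 3 wins 15–5.
  Design 3 vs Design 8: Design 3 wins 11–9.
  Design 5 vs Design 8: Design 5 wins 11–9.
Copeland scores (wins − losses):
  Design 9: 2 − 1 = 1
  Design 3: 3 − 0 = 3
  Design 5: 1 − 2 = -1
  Design 8: 0 − 3 = -3
Design 3 has the best Copeland score.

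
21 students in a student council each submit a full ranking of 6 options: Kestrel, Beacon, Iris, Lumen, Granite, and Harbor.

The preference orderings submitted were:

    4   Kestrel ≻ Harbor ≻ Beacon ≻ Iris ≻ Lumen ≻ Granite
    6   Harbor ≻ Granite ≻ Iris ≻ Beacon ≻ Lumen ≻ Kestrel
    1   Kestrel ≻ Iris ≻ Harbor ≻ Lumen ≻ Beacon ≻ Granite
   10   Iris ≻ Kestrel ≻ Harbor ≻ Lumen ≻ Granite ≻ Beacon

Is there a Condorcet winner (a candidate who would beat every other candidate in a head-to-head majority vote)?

Head-to-head results (21 voters total):
Kestrel vs Beacon: Kestrel wins 15–6.
Kestrel vs Iris: Iris wins 16–5.
Kestrel vs Lumen: Kestrel wins 15–6.
Kestrel vs Granite: Kestrel wins 15–6.
Kestrel vs Harbor: Kestrel wins 15–6.
Beacon vs Iris: Iris wins 17–4.
Beacon vs Lumen: Lumen wins 11–10.
Beacon vs Granite: Granite wins 16–5.
Beacon vs Harbor: Harbor wins 21–0.
Iris vs Lumen: Iris wins 21–0.
Iris vs Granite: Iris wins 15–6.
Iris vs Harbor: Iris wins 11–10.
Lumen vs Granite: Lumen wins 15–6.
Lumen vs Harbor: Harbor wins 21–0.
Granite vs Harbor: Harbor wins 21–0.
Iris beats each rival — Kestrel (16–5), Beacon (17–4), Lumen (21–0), Granite (15–6), Harbor (11–10) — so Iris is the Condorcet winner.

Yes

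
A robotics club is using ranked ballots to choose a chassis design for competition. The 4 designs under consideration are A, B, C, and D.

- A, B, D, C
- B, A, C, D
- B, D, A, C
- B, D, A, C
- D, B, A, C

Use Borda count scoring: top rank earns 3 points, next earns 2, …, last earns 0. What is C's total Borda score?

Borda scores:
  A: 3 + 2 + 1 + 1 + 1 = 8
  B: 2 + 3 + 3 + 3 + 2 = 13
  C: 0 + 1 + 0 + 0 + 0 = 1
  D: 1 + 0 + 2 + 2 + 3 = 8

1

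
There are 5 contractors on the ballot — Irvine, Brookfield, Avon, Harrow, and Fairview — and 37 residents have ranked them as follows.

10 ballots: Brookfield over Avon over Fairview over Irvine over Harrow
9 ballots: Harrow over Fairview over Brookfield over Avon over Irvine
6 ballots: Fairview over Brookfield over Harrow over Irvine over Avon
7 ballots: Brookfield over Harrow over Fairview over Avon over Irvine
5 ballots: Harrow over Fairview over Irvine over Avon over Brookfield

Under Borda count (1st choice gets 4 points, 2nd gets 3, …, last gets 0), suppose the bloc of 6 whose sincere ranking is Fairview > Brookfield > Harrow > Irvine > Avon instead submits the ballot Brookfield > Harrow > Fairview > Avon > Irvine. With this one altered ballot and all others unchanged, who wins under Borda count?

Borda totals with the altered ballot: Irvine 20, Brookfield 110, Avon 57, Harrow 95, Fairview 88.
The winner is unchanged: still Brookfield.

Brookfield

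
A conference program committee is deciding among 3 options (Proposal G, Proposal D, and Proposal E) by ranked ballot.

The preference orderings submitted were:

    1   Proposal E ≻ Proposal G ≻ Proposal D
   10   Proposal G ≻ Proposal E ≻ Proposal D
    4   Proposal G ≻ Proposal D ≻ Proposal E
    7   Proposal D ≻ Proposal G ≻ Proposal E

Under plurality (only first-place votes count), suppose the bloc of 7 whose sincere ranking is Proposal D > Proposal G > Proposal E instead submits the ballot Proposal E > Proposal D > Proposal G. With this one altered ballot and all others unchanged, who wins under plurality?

Proposal G

First-place totals with the altered ballot: Proposal G 14, Proposal D 0, Proposal E 8.
The winner is unchanged: still Proposal G.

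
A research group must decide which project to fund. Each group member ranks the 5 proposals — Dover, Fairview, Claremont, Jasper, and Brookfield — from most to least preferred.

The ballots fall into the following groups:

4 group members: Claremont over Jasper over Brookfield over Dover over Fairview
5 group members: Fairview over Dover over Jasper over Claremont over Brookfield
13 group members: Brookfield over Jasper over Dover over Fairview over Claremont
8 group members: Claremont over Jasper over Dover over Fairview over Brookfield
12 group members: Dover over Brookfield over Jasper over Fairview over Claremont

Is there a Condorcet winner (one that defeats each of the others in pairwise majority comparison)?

Head-to-head results (42 voters total):
Dover vs Fairview: Dover wins 37–5.
Dover vs Claremont: Dover wins 30–12.
Dover vs Jasper: Jasper wins 25–17.
Dover vs Brookfield: Dover wins 25–17.
Fairview vs Claremont: Fairview wins 30–12.
Fairview vs Jasper: Jasper wins 37–5.
Fairview vs Brookfield: Brookfield wins 29–13.
Claremont vs Jasper: Jasper wins 30–12.
Claremont vs Brookfield: Brookfield wins 25–17.
Jasper vs Brookfield: Brookfield wins 25–17.
No candidate beats all others: Dover beats Brookfield beats Jasper beats Dover, a majority cycle.

No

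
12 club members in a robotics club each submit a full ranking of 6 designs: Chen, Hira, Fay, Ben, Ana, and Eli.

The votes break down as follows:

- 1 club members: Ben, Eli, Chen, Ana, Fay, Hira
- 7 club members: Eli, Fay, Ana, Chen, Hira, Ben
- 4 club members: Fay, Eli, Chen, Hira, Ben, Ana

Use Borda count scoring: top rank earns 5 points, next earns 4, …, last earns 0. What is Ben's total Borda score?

9

Borda scores:
  Chen: 3 + 7·2 + 4·3 = 29
  Hira: 0 + 7·1 + 4·2 = 15
  Fay: 1 + 7·4 + 4·5 = 49
  Ben: 5 + 7·0 + 4·1 = 9
  Ana: 2 + 7·3 + 4·0 = 23
  Eli: 4 + 7·5 + 4·4 = 55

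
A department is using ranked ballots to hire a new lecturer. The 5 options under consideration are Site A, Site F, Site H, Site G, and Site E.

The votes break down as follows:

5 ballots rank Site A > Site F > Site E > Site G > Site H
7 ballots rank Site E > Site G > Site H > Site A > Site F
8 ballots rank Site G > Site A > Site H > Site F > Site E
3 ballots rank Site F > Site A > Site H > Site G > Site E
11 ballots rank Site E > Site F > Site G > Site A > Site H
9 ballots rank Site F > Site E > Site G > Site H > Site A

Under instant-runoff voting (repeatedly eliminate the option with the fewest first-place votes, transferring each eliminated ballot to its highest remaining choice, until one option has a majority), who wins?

Site F

Round 1: Site E 18, Site F 12, Site G 8, Site A 5, Site H 0. Site H has the fewest and is eliminated.
Round 2: Site E 18, Site F 12, Site G 8, Site A 5. Site A has the fewest and is eliminated.
Round 3: Site E 18, Site F 17, Site G 8. Site G has the fewest and is eliminated.
Round 4: Site F 25, Site E 18. Site F has a majority.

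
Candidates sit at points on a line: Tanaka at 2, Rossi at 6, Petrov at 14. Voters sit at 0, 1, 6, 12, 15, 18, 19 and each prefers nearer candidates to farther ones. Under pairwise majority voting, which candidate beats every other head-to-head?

With single-peaked preferences on a line, the Condorcet winner is the candidate closest to the median voter.
The median voter (position 12) is closest to Petrov at 14.
Check: Petrov vs Tanaka — voters closer to Petrov: 4 of 7.

Petrov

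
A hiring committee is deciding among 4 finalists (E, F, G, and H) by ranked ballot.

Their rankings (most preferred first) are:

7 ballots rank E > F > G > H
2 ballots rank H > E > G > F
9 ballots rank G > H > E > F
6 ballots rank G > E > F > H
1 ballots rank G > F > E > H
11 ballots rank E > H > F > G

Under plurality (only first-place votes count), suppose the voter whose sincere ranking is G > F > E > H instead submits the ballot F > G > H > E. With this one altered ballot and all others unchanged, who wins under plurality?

First-place totals with the altered ballot: E 18, F 1, G 15, H 2.
The winner is unchanged: still E.

E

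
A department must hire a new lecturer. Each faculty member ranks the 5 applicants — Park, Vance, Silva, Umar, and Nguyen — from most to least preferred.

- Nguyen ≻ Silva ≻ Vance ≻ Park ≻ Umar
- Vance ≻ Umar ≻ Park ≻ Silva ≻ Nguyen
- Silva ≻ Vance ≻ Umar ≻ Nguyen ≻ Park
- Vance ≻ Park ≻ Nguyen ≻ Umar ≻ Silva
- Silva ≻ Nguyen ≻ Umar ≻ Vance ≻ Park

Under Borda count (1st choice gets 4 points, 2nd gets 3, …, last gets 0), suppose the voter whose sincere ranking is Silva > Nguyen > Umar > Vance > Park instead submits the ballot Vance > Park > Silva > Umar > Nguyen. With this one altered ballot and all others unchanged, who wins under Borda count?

Borda totals with the altered ballot: Park 9, Vance 17, Silva 10, Umar 7, Nguyen 7.
The winner is unchanged: still Vance.

Vance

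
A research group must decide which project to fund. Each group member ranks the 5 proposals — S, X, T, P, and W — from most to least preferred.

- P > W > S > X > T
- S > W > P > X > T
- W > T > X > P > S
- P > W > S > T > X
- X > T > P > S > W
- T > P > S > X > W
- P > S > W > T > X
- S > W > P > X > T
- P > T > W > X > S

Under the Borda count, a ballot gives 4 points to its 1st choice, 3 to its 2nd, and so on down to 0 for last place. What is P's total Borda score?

Borda scores:
  S: 2 + 4 + 0 + 2 + 1 + 2 + 3 + 4 + 0 = 18
  X: 1 + 1 + 2 + 0 + 4 + 1 + 0 + 1 + 1 = 11
  T: 0 + 0 + 3 + 1 + 3 + 4 + 1 + 0 + 3 = 15
  P: 4 + 2 + 1 + 4 + 2 + 3 + 4 + 2 + 4 = 26
  W: 3 + 3 + 4 + 3 + 0 + 0 + 2 + 3 + 2 = 20

26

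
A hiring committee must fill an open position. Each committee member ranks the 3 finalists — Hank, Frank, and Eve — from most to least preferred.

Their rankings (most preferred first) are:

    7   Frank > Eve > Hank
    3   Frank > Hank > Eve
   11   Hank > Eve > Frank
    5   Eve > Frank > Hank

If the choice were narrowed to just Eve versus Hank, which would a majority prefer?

Hank

Ballots ranking Eve above Hank: 7+5 = 12.
Ballots ranking Hank above Eve: 3+11 = 14.
Hank wins the head-to-head, 14–12.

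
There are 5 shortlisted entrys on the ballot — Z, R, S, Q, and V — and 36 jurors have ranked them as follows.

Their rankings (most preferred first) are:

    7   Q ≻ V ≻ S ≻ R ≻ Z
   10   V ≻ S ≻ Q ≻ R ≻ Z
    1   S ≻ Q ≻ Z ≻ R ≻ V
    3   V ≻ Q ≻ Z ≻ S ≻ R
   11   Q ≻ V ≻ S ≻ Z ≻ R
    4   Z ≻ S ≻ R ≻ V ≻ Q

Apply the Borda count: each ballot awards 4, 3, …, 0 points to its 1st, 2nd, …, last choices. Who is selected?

V

Borda scores:
  Z: 7·0 + 10·0 + 2 + 3·2 + 11·1 + 4·4 = 35
  R: 7·1 + 10·1 + 1 + 3·0 + 11·0 + 4·2 = 26
  S: 7·2 + 10·3 + 4 + 3·1 + 11·2 + 4·3 = 85
  Q: 7·4 + 10·2 + 3 + 3·3 + 11·4 + 4·0 = 104
  V: 7·3 + 10·4 + 0 + 3·4 + 11·3 + 4·1 = 110
V has the highest total.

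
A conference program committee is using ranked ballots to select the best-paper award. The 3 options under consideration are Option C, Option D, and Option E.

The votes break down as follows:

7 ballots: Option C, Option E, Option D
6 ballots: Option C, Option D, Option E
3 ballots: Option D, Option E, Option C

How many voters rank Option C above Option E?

13

Ballots ranking Option C above Option E: 7+6 = 13.
Ballots ranking Option E above Option C: 3.
So 13 of 16 voters prefer Option C to Option E.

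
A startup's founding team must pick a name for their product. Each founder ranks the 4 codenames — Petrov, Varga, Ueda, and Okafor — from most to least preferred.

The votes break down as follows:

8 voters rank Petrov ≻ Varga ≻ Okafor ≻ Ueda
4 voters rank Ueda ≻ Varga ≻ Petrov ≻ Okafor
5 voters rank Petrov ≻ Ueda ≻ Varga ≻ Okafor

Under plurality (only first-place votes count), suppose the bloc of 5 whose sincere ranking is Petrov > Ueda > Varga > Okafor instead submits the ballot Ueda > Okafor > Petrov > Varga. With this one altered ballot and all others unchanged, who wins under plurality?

First-place totals with the altered ballot: Petrov 8, Varga 0, Ueda 9, Okafor 0.
The switch changes the winner from Petrov to Ueda.

Ueda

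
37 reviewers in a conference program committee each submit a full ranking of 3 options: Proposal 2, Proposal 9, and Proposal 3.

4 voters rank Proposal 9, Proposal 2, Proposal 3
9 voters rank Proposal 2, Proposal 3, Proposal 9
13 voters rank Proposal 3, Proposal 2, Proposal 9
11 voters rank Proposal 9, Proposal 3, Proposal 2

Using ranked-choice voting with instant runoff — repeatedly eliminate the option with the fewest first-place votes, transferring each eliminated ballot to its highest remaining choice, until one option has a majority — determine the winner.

Proposal 3

Round 1: Proposal 9 15, Proposal 3 13, Proposal 2 9. Proposal 2 has the fewest and is eliminated.
Round 2: Proposal 3 22, Proposal 9 15. Proposal 3 has a majority.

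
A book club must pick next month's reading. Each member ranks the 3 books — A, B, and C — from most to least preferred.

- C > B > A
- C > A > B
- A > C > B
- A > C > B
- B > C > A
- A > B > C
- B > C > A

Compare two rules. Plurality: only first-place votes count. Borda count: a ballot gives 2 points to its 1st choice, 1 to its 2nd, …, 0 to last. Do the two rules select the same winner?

Plurality first-place counts: A 3, B 2, C 2 → A.
Borda totals: A 7, B 6, C 8 → C.
The two rules disagree: plurality picks A, Borda picks C.

No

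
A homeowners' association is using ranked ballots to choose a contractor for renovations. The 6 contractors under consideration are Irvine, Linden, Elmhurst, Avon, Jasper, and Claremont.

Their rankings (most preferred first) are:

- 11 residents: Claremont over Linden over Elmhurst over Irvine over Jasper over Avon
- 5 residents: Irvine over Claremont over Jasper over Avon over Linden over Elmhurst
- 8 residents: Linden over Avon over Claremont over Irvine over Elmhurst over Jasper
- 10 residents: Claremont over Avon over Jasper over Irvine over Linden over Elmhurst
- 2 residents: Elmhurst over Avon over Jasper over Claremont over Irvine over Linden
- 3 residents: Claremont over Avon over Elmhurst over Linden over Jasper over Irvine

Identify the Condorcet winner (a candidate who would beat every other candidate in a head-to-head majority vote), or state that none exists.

Head-to-head results (39 voters total):
Irvine vs Linden: Linden wins 22–17.
Irvine vs Elmhurst: Irvine wins 23–16.
Irvine vs Avon: Avon wins 23–16.
Irvine vs Jasper: Irvine wins 24–15.
Irvine vs Claremont: Claremont wins 34–5.
Linden vs Elmhurst: Linden wins 34–5.
Linden vs Avon: Avon wins 20–19.
Linden vs Jasper: Linden wins 22–17.
Linden vs Claremont: Claremont wins 31–8.
Elmhurst vs Avon: Avon wins 26–13.
Elmhurst vs Jasper: Elmhurst wins 24–15.
Elmhurst vs Claremont: Claremont wins 37–2.
Avon vs Jasper: Avon wins 23–16.
Avon vs Claremont: Claremont wins 29–10.
Jasper vs Claremont: Claremont wins 37–2.
Claremont beats each rival — Irvine (34–5), Linden (31–8), Elmhurst (37–2), Avon (29–10), Jasper (37–2) — so Claremont is the Condorcet winner.

Claremont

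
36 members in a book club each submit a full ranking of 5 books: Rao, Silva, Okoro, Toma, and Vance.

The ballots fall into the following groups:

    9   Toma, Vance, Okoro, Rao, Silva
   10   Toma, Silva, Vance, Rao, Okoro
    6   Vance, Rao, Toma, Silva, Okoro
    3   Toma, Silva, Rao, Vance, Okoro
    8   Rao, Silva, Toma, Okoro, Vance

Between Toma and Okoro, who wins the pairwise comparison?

Toma

Ballots ranking Toma above Okoro: 9+10+6+3+8 = 36.
Ballots ranking Okoro above Toma: 0.
Toma wins the head-to-head, 36–0.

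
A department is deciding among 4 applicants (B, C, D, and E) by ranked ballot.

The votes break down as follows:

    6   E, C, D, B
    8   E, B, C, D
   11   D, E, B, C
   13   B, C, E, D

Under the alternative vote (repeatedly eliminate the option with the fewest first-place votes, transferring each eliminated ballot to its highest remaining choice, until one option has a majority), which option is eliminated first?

C

Round 1: E 14, B 13, D 11, C 0. C has the fewest and is eliminated.
Round 2: E 14, B 13, D 11. D has the fewest and is eliminated.
Round 3: E 25, B 13. E has a majority.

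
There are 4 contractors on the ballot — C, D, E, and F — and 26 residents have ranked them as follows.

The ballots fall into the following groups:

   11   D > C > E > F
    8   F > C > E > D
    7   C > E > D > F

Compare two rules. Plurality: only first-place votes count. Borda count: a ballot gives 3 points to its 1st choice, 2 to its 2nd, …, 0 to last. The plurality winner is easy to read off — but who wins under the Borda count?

C

Plurality first-place counts: C 7, D 11, E 0, F 8 → D.
Borda totals: C 59, D 40, E 33, F 24 → C.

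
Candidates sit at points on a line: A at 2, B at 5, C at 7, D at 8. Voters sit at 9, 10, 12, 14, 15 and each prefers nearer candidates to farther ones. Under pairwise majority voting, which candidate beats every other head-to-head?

With single-peaked preferences on a line, the Condorcet winner is the candidate closest to the median voter.
The median voter (position 12) is closest to D at 8.
Check: D vs A — voters closer to D: 5 of 5.

D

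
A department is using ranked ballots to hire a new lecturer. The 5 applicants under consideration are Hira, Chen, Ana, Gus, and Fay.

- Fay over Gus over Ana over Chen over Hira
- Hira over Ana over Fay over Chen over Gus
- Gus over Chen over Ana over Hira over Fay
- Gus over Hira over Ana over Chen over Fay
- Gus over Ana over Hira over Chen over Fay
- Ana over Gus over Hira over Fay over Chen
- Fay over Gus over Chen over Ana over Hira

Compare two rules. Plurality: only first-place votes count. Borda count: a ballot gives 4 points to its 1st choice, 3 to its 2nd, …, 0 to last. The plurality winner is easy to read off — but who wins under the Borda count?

Gus

Plurality first-place counts: Hira 1, Chen 0, Ana 1, Gus 3, Fay 2 → Gus.
Borda totals: Hira 12, Chen 9, Ana 17, Gus 21, Fay 11 → Gus.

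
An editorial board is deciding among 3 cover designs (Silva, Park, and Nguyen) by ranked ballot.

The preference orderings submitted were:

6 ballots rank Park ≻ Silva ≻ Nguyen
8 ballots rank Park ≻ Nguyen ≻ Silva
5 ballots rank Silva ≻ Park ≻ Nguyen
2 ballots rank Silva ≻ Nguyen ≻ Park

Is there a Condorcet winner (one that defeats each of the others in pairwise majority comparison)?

Head-to-head results (21 voters total):
Silva vs Park: Park wins 14–7.
Silva vs Nguyen: Silva wins 13–8.
Park vs Nguyen: Park wins 19–2.
Park beats each rival — Silva (14–7), Nguyen (19–2) — so Park is the Condorcet winner.

Yes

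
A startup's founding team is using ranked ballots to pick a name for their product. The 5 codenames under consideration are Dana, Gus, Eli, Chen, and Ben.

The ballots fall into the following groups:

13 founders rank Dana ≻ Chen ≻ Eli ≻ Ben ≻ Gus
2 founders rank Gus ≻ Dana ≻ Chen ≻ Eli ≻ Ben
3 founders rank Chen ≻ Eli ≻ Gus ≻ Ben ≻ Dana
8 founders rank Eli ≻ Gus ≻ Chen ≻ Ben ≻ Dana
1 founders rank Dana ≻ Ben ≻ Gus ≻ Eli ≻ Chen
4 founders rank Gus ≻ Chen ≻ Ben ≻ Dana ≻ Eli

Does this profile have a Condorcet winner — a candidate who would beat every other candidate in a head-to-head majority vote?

No

Head-to-head results (31 voters total):
Dana vs Gus: Gus wins 17–14.
Dana vs Eli: Dana wins 20–11.
Dana vs Chen: Dana wins 16–15.
Dana vs Ben: Dana wins 16–15.
Gus vs Eli: Eli wins 24–7.
Gus vs Chen: Chen wins 16–15.
Gus vs Ben: Gus wins 17–14.
Eli vs Chen: Chen wins 22–9.
Eli vs Ben: Eli wins 26–5.
Chen vs Ben: Chen wins 30–1.
No candidate beats all others: Dana beats Eli beats Gus beats Dana, a majority cycle.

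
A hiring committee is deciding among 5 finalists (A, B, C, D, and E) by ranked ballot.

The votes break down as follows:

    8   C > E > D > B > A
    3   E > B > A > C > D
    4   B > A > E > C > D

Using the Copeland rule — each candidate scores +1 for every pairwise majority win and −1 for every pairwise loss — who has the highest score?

C

Pairwise results:
  A vs B: B wins 15–0.
  A vs C: C wins 8–7.
  A vs D: D wins 8–7.
  A vs E: E wins 11–4.
  B vs C: C wins 8–7.
  B vs D: D wins 8–7.
  B vs E: E wins 11–4.
  C vs D: C wins 15–0.
  C vs E: C wins 8–7.
  D vs E: E wins 15–0.
Copeland scores (wins − losses):
  A: 0 − 4 = -4
  B: 1 − 3 = -2
  C: 4 − 0 = 4
  D: 2 − 2 = 0
  E: 3 − 1 = 2
C has the best Copeland score.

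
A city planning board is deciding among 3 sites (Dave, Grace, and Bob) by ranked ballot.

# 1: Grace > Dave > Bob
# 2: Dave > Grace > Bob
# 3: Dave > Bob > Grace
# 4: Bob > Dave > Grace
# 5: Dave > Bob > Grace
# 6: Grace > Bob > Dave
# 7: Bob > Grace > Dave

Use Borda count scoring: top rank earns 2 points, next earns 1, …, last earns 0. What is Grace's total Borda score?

Borda scores:
  Dave: 1 + 2 + 2 + 1 + 2 + 0 + 0 = 8
  Grace: 2 + 1 + 0 + 0 + 0 + 2 + 1 = 6
  Bob: 0 + 0 + 1 + 2 + 1 + 1 + 2 = 7

6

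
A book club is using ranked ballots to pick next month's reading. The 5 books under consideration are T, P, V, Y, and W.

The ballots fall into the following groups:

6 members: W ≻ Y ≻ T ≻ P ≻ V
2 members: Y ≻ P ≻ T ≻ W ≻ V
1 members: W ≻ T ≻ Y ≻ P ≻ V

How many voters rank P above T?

Ballots ranking P above T: 2.
Ballots ranking T above P: 6+1 = 7.
So 2 of 9 voters prefer P to T.

2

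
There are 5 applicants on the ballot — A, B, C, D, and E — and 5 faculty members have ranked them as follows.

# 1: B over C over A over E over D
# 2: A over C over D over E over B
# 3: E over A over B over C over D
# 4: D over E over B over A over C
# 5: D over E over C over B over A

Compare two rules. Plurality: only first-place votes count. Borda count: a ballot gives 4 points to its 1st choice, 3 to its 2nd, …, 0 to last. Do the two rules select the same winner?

No

Plurality first-place counts: A 1, B 1, C 0, D 2, E 1 → D.
Borda totals: A 10, B 9, C 9, D 10, E 12 → E.
The two rules disagree: plurality picks D, Borda picks E.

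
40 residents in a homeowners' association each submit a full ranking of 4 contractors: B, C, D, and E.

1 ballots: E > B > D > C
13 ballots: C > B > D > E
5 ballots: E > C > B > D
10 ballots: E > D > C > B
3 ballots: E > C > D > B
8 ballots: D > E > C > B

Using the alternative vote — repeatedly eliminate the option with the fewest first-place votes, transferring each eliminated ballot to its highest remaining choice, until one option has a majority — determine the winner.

E

Round 1: E 19, C 13, D 8, B 0. B has the fewest and is eliminated.
Round 2: E 19, C 13, D 8. D has the fewest and is eliminated.
Round 3: E 27, C 13. E has a majority.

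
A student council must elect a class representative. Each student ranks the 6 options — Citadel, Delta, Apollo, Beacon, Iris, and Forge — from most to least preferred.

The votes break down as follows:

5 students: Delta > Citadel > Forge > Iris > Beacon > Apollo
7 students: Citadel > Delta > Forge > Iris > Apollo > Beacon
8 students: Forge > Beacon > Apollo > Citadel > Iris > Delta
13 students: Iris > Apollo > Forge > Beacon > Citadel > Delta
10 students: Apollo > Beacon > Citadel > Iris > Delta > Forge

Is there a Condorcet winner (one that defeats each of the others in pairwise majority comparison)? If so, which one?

There is no Condorcet winner

Head-to-head results (43 voters total):
Citadel vs Delta: Citadel wins 38–5.
Citadel vs Apollo: Apollo wins 31–12.
Citadel vs Beacon: Beacon wins 31–12.
Citadel vs Iris: Citadel wins 30–13.
Citadel vs Forge: Citadel wins 22–21.
Delta vs Apollo: Apollo wins 31–12.
Delta vs Beacon: Beacon wins 31–12.
Delta vs Iris: Iris wins 31–12.
Delta vs Forge: Delta wins 22–21.
Apollo vs Beacon: Apollo wins 30–13.
Apollo vs Iris: Iris wins 25–18.
Apollo vs Forge: Apollo wins 23–20.
Beacon vs Iris: Iris wins 25–18.
Beacon vs Forge: Forge wins 33–10.
Iris vs Forge: Iris wins 23–20.
No candidate beats all others: Citadel beats Iris beats Apollo beats Citadel, a majority cycle.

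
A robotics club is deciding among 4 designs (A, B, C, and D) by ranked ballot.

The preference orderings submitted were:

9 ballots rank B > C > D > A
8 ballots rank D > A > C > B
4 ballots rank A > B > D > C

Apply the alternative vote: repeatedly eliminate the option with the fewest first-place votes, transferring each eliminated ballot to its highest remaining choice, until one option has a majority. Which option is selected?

Round 1: B 9, D 8, A 4, C 0. C has the fewest and is eliminated.
Round 2: B 9, D 8, A 4. A has the fewest and is eliminated.
Round 3: B 13, D 8. B has a majority.

B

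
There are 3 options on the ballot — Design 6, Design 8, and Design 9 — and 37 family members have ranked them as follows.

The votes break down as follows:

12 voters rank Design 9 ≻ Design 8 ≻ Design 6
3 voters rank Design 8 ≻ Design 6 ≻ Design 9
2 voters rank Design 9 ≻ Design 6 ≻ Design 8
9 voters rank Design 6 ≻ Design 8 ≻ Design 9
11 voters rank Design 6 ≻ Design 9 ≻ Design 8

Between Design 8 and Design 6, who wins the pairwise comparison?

Ballots ranking Design 8 above Design 6: 12+3 = 15.
Ballots ranking Design 6 above Design 8: 2+9+11 = 22.
Design 6 wins the head-to-head, 22–15.

Design 6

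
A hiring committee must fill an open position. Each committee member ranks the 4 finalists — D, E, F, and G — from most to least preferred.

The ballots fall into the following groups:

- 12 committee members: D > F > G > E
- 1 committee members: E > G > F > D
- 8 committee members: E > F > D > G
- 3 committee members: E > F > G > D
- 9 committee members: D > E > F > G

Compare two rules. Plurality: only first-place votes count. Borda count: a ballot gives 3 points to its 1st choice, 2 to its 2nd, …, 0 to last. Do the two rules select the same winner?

Yes

Plurality first-place counts: D 21, E 12, F 0, G 0 → D.
Borda totals: D 71, E 54, F 56, G 17 → D.
The two rules agree on D.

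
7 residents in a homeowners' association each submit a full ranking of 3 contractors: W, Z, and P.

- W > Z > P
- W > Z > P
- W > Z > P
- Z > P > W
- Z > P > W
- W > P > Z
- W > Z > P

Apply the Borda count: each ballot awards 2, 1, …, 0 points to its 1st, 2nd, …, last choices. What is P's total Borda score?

Borda scores:
  W: 2 + 2 + 2 + 0 + 0 + 2 + 2 = 10
  Z: 1 + 1 + 1 + 2 + 2 + 0 + 1 = 8
  P: 0 + 0 + 0 + 1 + 1 + 1 + 0 = 3

3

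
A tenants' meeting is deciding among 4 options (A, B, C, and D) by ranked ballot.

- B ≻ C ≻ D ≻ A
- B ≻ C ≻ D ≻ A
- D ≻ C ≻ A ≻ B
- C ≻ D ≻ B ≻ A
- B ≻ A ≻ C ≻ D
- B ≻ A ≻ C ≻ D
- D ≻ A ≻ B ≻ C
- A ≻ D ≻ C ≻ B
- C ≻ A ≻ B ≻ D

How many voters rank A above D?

4

Ballots ranking A above D: 4.
Ballots ranking D above A: 5.
So 4 of 9 voters prefer A to D.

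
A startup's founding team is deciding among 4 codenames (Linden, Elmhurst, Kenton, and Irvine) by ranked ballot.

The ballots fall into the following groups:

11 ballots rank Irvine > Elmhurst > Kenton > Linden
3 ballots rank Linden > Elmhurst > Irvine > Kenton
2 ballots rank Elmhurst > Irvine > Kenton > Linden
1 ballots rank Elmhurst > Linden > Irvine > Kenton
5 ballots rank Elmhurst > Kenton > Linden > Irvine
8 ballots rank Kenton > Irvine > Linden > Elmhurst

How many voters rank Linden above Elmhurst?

Ballots ranking Linden above Elmhurst: 3+8 = 11.
Ballots ranking Elmhurst above Linden: 11+2+1+5 = 19.
So 11 of 30 voters prefer Linden to Elmhurst.

11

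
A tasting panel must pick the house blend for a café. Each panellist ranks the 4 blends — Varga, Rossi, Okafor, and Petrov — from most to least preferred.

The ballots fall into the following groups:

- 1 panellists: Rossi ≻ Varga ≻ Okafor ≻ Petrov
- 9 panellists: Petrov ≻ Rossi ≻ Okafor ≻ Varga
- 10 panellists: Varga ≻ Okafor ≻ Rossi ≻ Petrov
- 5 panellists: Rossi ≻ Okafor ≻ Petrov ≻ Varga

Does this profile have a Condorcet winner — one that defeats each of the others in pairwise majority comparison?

Head-to-head results (25 voters total):
Varga vs Rossi: Rossi wins 15–10.
Varga vs Okafor: Okafor wins 14–11.
Varga vs Petrov: Petrov wins 14–11.
Rossi vs Okafor: Rossi wins 15–10.
Rossi vs Petrov: Rossi wins 16–9.
Okafor vs Petrov: Okafor wins 16–9.
Rossi beats each rival — Varga (15–10), Okafor (15–10), Petrov (16–9) — so Rossi is the Condorcet winner.

Yes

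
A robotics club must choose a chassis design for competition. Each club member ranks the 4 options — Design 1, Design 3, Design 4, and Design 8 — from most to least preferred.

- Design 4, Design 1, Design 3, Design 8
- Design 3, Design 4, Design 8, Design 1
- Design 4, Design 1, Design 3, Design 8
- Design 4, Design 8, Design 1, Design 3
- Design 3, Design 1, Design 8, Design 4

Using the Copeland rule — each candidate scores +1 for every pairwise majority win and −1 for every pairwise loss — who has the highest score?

Pairwise results:
  Design 1 vs Design 3: Design 1 wins 3–2.
  Design 1 vs Design 4: Design 4 wins 4–1.
  Design 1 vs Design 8: Design 1 wins 3–2.
  Design 3 vs Design 4: Design 4 wins 3–2.
  Design 3 vs Design 8: Design 3 wins 4–1.
  Design 4 vs Design 8: Design 4 wins 4–1.
Copeland scores (wins − losses):
  Design 1: 2 − 1 = 1
  Design 3: 1 − 2 = -1
  Design 4: 3 − 0 = 3
  Design 8: 0 − 3 = -3
Design 4 has the best Copeland score.

Design 4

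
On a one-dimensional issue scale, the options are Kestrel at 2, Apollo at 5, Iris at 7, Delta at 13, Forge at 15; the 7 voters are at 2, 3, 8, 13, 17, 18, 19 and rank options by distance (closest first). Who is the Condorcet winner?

Delta

With single-peaked preferences on a line, the Condorcet winner is the candidate closest to the median voter.
The median voter (position 13) is closest to Delta at 13.
Check: Delta vs Iris — voters closer to Delta: 4 of 7.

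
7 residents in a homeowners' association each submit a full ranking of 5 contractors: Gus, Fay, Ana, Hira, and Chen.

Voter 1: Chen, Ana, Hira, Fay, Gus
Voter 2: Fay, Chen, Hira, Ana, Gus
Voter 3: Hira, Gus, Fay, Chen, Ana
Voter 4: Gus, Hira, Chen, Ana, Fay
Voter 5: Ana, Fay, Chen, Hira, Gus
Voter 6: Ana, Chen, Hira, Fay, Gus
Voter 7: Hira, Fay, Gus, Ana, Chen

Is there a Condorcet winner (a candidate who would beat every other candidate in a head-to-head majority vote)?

Head-to-head results (7 voters total):
Gus vs Fay: Fay wins 5–2.
Gus vs Ana: Ana wins 4–3.
Gus vs Hira: Hira wins 6–1.
Gus vs Chen: Chen wins 4–3.
Fay vs Ana: Ana wins 4–3.
Fay vs Hira: Hira wins 5–2.
Fay vs Chen: Fay wins 4–3.
Ana vs Hira: Hira wins 4–3.
Ana vs Chen: Chen wins 4–3.
Hira vs Chen: Chen wins 4–3.
No candidate beats all others: Fay beats Chen beats Ana beats Fay, a majority cycle.

No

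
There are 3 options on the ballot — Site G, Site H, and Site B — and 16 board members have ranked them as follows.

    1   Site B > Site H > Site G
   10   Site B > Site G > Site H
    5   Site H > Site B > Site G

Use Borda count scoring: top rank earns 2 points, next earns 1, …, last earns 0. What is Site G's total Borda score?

Borda scores:
  Site G: 0 + 10·1 + 5·0 = 10
  Site H: 1 + 10·0 + 5·2 = 11
  Site B: 2 + 10·2 + 5·1 = 27

10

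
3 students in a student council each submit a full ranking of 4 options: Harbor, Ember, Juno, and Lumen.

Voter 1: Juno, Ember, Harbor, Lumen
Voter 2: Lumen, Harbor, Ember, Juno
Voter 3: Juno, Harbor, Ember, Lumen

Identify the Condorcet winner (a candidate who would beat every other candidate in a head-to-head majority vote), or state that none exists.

Juno

Head-to-head results (3 voters total):
Harbor vs Ember: Harbor wins 2–1.
Harbor vs Juno: Juno wins 2–1.
Harbor vs Lumen: Harbor wins 2–1.
Ember vs Juno: Juno wins 2–1.
Ember vs Lumen: Ember wins 2–1.
Juno vs Lumen: Juno wins 2–1.
Juno beats each rival — Harbor (2–1), Ember (2–1), Lumen (2–1) — so Juno is the Condorcet winner.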